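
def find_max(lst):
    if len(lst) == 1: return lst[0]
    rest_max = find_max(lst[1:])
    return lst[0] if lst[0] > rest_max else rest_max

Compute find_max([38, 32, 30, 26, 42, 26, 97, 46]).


find_max([38, 32, 30, 26, 42, 26, 97, 46]): compare 38 with find_max([32, 30, 26, 42, 26, 97, 46])
find_max([32, 30, 26, 42, 26, 97, 46]): compare 32 with find_max([30, 26, 42, 26, 97, 46])
find_max([30, 26, 42, 26, 97, 46]): compare 30 with find_max([26, 42, 26, 97, 46])
find_max([26, 42, 26, 97, 46]): compare 26 with find_max([42, 26, 97, 46])
find_max([42, 26, 97, 46]): compare 42 with find_max([26, 97, 46])
find_max([26, 97, 46]): compare 26 with find_max([97, 46])
find_max([97, 46]): compare 97 with find_max([46])
find_max([46]) = 46  (base case)
Compare 97 with 46 -> 97
Compare 26 with 97 -> 97
Compare 42 with 97 -> 97
Compare 26 with 97 -> 97
Compare 30 with 97 -> 97
Compare 32 with 97 -> 97
Compare 38 with 97 -> 97

97


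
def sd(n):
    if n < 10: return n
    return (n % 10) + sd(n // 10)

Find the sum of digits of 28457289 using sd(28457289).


sd(28457289) = 9 + sd(2845728)
sd(2845728) = 8 + sd(284572)
sd(284572) = 2 + sd(28457)
sd(28457) = 7 + sd(2845)
sd(2845) = 5 + sd(284)
sd(284) = 4 + sd(28)
sd(28) = 8 + sd(2)
sd(2) = 2  (base case)
Total: 9 + 8 + 2 + 7 + 5 + 4 + 8 + 2 = 45

45


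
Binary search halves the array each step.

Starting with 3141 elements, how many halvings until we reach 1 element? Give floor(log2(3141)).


3141 / 2 = 1570
1570 / 2 = 785
785 / 2 = 392
392 / 2 = 196
196 / 2 = 98
98 / 2 = 49
49 / 2 = 24
24 / 2 = 12
12 / 2 = 6
6 / 2 = 3
3 / 2 = 1
Reached 1 after 11 halvings

11


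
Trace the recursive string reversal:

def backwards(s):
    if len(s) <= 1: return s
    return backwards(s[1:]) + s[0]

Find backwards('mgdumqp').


backwards('mgdumqp') = backwards('gdumqp') + 'm'
backwards('gdumqp') = backwards('dumqp') + 'g'
backwards('dumqp') = backwards('umqp') + 'd'
backwards('umqp') = backwards('mqp') + 'u'
backwards('mqp') = backwards('qp') + 'm'
backwards('qp') = backwards('p') + 'q'
backwards('p') = 'p'  (base case)
Concatenating: 'p' + 'q' + 'm' + 'u' + 'd' + 'g' + 'm' = 'pqmudgm'

pqmudgm


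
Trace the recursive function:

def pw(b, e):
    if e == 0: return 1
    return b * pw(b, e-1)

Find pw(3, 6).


pw(3, 6)
= 3 * pw(3, 5)
= 3 * 3 * pw(3, 4)
= 3 * 3 * 3 * pw(3, 3)
= 3 * 3 * 3 * 3 * pw(3, 2)
= 3 * 3 * 3 * 3 * 3 * pw(3, 1)
= 3 * 3 * 3 * 3 * 3 * 3 * pw(3, 0)
= 3 * 3 * 3 * 3 * 3 * 3 * 1
= 729

729


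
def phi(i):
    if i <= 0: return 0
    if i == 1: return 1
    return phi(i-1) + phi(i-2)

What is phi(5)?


Computing phi(5) bottom-up:
phi(0) = 0
phi(1) = 1
phi(2) = phi(1) + phi(0) = 1 + 0 = 1
phi(3) = phi(2) + phi(1) = 1 + 1 = 2
phi(4) = phi(3) + phi(2) = 2 + 1 = 3
phi(5) = phi(4) + phi(3) = 3 + 2 = 5

5


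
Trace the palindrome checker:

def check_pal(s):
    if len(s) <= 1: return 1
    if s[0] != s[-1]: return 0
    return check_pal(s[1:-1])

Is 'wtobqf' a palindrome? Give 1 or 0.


check_pal('wtobqf'): s[0]='w' != s[-1]='f' -> return 0
Result: 0 (not a palindrome)

0


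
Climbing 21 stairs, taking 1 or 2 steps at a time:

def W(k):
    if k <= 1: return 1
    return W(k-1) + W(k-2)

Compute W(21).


Building up from base cases:
W(0) = 1
W(1) = 1
W(2) = W(1) + W(0) = 1 + 1 = 2
W(3) = W(2) + W(1) = 2 + 1 = 3
W(4) = W(3) + W(2) = 3 + 2 = 5
W(5) = W(4) + W(3) = 5 + 3 = 8
W(6) = W(5) + W(4) = 8 + 5 = 13
W(7) = W(6) + W(5) = 13 + 8 = 21
W(8) = W(7) + W(6) = 21 + 13 = 34
W(9) = W(8) + W(7) = 34 + 21 = 55
W(10) = W(9) + W(8) = 55 + 34 = 89
W(11) = W(10) + W(9) = 89 + 55 = 144
W(12) = W(11) + W(10) = 144 + 89 = 233
W(13) = W(12) + W(11) = 233 + 144 = 377
W(14) = W(13) + W(12) = 377 + 233 = 610
W(15) = W(14) + W(13) = 610 + 377 = 987
W(16) = W(15) + W(14) = 987 + 610 = 1597
W(17) = W(16) + W(15) = 1597 + 987 = 2584
W(18) = W(17) + W(16) = 2584 + 1597 = 4181
W(19) = W(18) + W(17) = 4181 + 2584 = 6765
W(20) = W(19) + W(18) = 6765 + 4181 = 10946
W(21) = W(20) + W(19) = 10946 + 6765 = 17711

17711


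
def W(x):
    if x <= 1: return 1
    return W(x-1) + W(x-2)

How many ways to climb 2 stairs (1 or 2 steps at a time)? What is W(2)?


Building up from base cases:
W(0) = 1
W(1) = 1
W(2) = W(1) + W(0) = 1 + 1 = 2

2


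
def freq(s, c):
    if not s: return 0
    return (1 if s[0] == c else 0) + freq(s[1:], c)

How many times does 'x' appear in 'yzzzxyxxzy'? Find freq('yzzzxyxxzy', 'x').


s[0]='y' != 'x' -> 0
s[0]='z' != 'x' -> 0
s[0]='z' != 'x' -> 0
s[0]='z' != 'x' -> 0
s[0]='x' == 'x' -> 1
s[0]='y' != 'x' -> 0
s[0]='x' == 'x' -> 1
s[0]='x' == 'x' -> 1
s[0]='z' != 'x' -> 0
s[0]='y' != 'x' -> 0
Sum: 0 + 0 + 0 + 0 + 1 + 0 + 1 + 1 + 0 + 0 = 3

3


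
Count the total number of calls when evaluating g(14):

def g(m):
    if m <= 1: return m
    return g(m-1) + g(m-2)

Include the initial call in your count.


Let C(n) = total calls for g(n)
C(0) = 1, C(1) = 1
C(2) = 1 + C(1) + C(0) = 1 + 1 + 1 = 3
C(3) = 1 + C(2) + C(1) = 1 + 3 + 1 = 5
C(4) = 1 + C(3) + C(2) = 1 + 5 + 3 = 9
C(5) = 1 + C(4) + C(3) = 1 + 9 + 5 = 15
C(6) = 1 + C(5) + C(4) = 1 + 15 + 9 = 25
C(7) = 1 + C(6) + C(5) = 1 + 25 + 15 = 41
C(8) = 1 + C(7) + C(6) = 1 + 41 + 25 = 67
C(9) = 1 + C(8) + C(7) = 1 + 67 + 41 = 109
C(10) = 1 + C(9) + C(8) = 1 + 109 + 67 = 177
C(11) = 1 + C(10) + C(9) = 1 + 177 + 109 = 287
C(12) = 1 + C(11) + C(10) = 1 + 287 + 177 = 465
C(13) = 1 + C(12) + C(11) = 1 + 465 + 287 = 753
C(14) = 1 + C(13) + C(12) = 1 + 753 + 465 = 1219

1219


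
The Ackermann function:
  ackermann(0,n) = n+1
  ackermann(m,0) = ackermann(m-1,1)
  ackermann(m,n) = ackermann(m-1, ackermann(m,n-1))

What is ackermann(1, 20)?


ackermann(1, 20) = ackermann(0, ackermann(1, 19))
  ackermann(1, 19) = ackermann(0, ackermann(1, 18))
    ackermann(1, 18) = ackermann(0, ackermann(1, 17))
      ackermann(1, 17) = ackermann(0, ackermann(1, 16))
        ackermann(1, 16) = ackermann(0, ackermann(1, 15))
          ackermann(1, 15) = ackermann(0, ackermann(1, 14))
          ackermann(1, 14) = ackermann(0, ackermann(1, 13))
          ackermann(1, 13) = ackermann(0, ackermann(1, 12))
          ackermann(1, 12) = ackermann(0, ackermann(1, 11))
          ackermann(1, 11) = ackermann(0, ackermann(1, 10))
          ackermann(1, 10) = ackermann(0, ackermann(1, 9))
          ackermann(1, 9) = ackermann(0, ackermann(1, 8))
          ackermann(1, 8) = ackermann(0, ackermann(1, 7))
          ackermann(1, 7) = ackermann(0, ackermann(1, 6))
          ackermann(1, 6) = ackermann(0, ackermann(1, 5))
          ackermann(1, 5) = ackermann(0, ackermann(1, 4))
          ackermann(1, 4) = ackermann(0, ackermann(1, 3))
          ackermann(1, 3) = ackermann(0, ackermann(1, 2))
          ackermann(1, 2) = ackermann(0, ackermann(1, 1))
          ackermann(1, 1) = ackermann(0, ackermann(1, 0))
          ackermann(1, 0) = ackermann(0, 1)
          ackermann(0, 1) = 2
            = ackermann(0, 2)
          ackermann(0, 2) = 3
            = ackermann(0, 3)
... (trace truncated)
Result: ackermann(1, 20) = 22

22


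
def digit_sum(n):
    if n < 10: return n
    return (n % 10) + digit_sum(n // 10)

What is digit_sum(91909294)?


digit_sum(91909294) = 4 + digit_sum(9190929)
digit_sum(9190929) = 9 + digit_sum(919092)
digit_sum(919092) = 2 + digit_sum(91909)
digit_sum(91909) = 9 + digit_sum(9190)
digit_sum(9190) = 0 + digit_sum(919)
digit_sum(919) = 9 + digit_sum(91)
digit_sum(91) = 1 + digit_sum(9)
digit_sum(9) = 9  (base case)
Total: 4 + 9 + 2 + 9 + 0 + 9 + 1 + 9 = 43

43


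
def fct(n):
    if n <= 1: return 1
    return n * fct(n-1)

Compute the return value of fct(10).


fct(10)
= 10 * fct(9)
= 10 * 9 * fct(8)
= 10 * 9 * 8 * fct(7)
= 10 * 9 * 8 * 7 * fct(6)
= 10 * 9 * 8 * 7 * 6 * fct(5)
= 10 * 9 * 8 * 7 * 6 * 5 * fct(4)
= 10 * 9 * 8 * 7 * 6 * 5 * 4 * fct(3)
= 10 * 9 * 8 * 7 * 6 * 5 * 4 * 3 * fct(2)
= 10 * 9 * 8 * 7 * 6 * 5 * 4 * 3 * 2 * fct(1)
= 10 * 9 * 8 * 7 * 6 * 5 * 4 * 3 * 2 * 1
= 3628800

3628800


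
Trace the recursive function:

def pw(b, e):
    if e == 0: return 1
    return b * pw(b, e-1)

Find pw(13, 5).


pw(13, 5)
= 13 * pw(13, 4)
= 13 * 13 * pw(13, 3)
= 13 * 13 * 13 * pw(13, 2)
= 13 * 13 * 13 * 13 * pw(13, 1)
= 13 * 13 * 13 * 13 * 13 * pw(13, 0)
= 13 * 13 * 13 * 13 * 13 * 1
= 371293

371293


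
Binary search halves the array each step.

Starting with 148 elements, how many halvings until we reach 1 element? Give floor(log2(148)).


148 / 2 = 74
74 / 2 = 37
37 / 2 = 18
18 / 2 = 9
9 / 2 = 4
4 / 2 = 2
2 / 2 = 1
Reached 1 after 7 halvings

7


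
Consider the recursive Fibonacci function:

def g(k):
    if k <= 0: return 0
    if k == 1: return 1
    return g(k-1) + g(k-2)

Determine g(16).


Computing g(16) bottom-up:
g(0) = 0
g(1) = 1
g(2) = g(1) + g(0) = 1 + 0 = 1
g(3) = g(2) + g(1) = 1 + 1 = 2
g(4) = g(3) + g(2) = 2 + 1 = 3
g(5) = g(4) + g(3) = 3 + 2 = 5
g(6) = g(5) + g(4) = 5 + 3 = 8
g(7) = g(6) + g(5) = 8 + 5 = 13
g(8) = g(7) + g(6) = 13 + 8 = 21
g(9) = g(8) + g(7) = 21 + 13 = 34
g(10) = g(9) + g(8) = 34 + 21 = 55
g(11) = g(10) + g(9) = 55 + 34 = 89
g(12) = g(11) + g(10) = 89 + 55 = 144
g(13) = g(12) + g(11) = 144 + 89 = 233
g(14) = g(13) + g(12) = 233 + 144 = 377
g(15) = g(14) + g(13) = 377 + 233 = 610
g(16) = g(15) + g(14) = 610 + 377 = 987

987


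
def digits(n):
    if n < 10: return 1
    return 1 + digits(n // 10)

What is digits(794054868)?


digits(794054868) = 1 + digits(79405486)
digits(79405486) = 1 + digits(7940548)
digits(7940548) = 1 + digits(794054)
digits(794054) = 1 + digits(79405)
digits(79405) = 1 + digits(7940)
digits(7940) = 1 + digits(794)
digits(794) = 1 + digits(79)
digits(79) = 1 + digits(7)
digits(7) = 1  (base case: 7 < 10)
Unwinding: 1 + 1 + 1 + 1 + 1 + 1 + 1 + 1 + 1 = 9

9


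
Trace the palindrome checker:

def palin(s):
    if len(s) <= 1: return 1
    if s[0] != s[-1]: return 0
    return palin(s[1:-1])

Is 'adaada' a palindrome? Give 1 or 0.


palin('adaada'): s[0]='a' == s[-1]='a' -> check palin('daad')
palin('daad'): s[0]='d' == s[-1]='d' -> check palin('aa')
palin('aa'): s[0]='a' == s[-1]='a' -> check palin('')
palin(''): len <= 1 -> return 1  (base case)
Result: 1 (palindrome)

1


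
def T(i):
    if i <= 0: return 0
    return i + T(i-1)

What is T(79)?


T(79)
= 79 + 78 + 77 + 76 + 75 + 74 + 73 + 72 + 71 + 70 + 69 + 68 + 67 + 66 + 65 + 64 + 63 + 62 + 61 + 60 + 59 + 58 + 57 + 56 + 55 + 54 + 53 + 52 + 51 + 50 + 49 + 48 + 47 + 46 + 45 + 44 + 43 + 42 + 41 + 40 + 39 + 38 + 37 + 36 + 35 + 34 + 33 + 32 + 31 + 30 + 29 + 28 + 27 + 26 + 25 + 24 + 23 + 22 + 21 + 20 + 19 + 18 + 17 + 16 + 15 + 14 + 13 + 12 + 11 + 10 + 9 + 8 + 7 + 6 + 5 + 4 + 3 + 2 + 1 + T(0)
= 79 + 78 + 77 + 76 + 75 + 74 + 73 + 72 + 71 + 70 + 69 + 68 + 67 + 66 + 65 + 64 + 63 + 62 + 61 + 60 + 59 + 58 + 57 + 56 + 55 + 54 + 53 + 52 + 51 + 50 + 49 + 48 + 47 + 46 + 45 + 44 + 43 + 42 + 41 + 40 + 39 + 38 + 37 + 36 + 35 + 34 + 33 + 32 + 31 + 30 + 29 + 28 + 27 + 26 + 25 + 24 + 23 + 22 + 21 + 20 + 19 + 18 + 17 + 16 + 15 + 14 + 13 + 12 + 11 + 10 + 9 + 8 + 7 + 6 + 5 + 4 + 3 + 2 + 1 + 0
= 3160

3160


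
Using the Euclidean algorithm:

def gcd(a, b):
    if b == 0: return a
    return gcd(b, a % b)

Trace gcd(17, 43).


gcd(17, 43) = gcd(43, 17)
gcd(43, 17) = gcd(17, 9)
gcd(17, 9) = gcd(9, 8)
gcd(9, 8) = gcd(8, 1)
gcd(8, 1) = gcd(1, 0)
gcd(1, 0) = 1  (base case)

1


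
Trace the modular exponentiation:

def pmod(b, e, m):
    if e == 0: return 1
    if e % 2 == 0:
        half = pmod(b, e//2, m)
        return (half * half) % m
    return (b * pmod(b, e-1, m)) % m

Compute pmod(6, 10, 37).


pmod(6, 10, 37): e is even, compute pmod(6, 5, 37)
  pmod(6, 5, 37): e is odd, compute pmod(6, 4, 37)
    pmod(6, 4, 37): e is even, compute pmod(6, 2, 37)
      pmod(6, 2, 37): e is even, compute pmod(6, 1, 37)
        pmod(6, 1, 37): e is odd, compute pmod(6, 0, 37)
          pmod(6, 0, 37) = 1
        (6 * 1) % 37 = 6
      half=6, (6*6) % 37 = 36
    half=36, (36*36) % 37 = 1
  (6 * 1) % 37 = 6
half=6, (6*6) % 37 = 36

36


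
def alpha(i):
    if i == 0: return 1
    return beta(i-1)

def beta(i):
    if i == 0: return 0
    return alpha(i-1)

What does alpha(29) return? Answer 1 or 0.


alpha(29) = beta(28)
beta(28) = alpha(27)
alpha(27) = beta(26)
beta(26) = alpha(25)
alpha(25) = beta(24)
beta(24) = alpha(23)
alpha(23) = beta(22)
beta(22) = alpha(21)
alpha(21) = beta(20)
beta(20) = alpha(19)
alpha(19) = beta(18)
beta(18) = alpha(17)
alpha(17) = beta(16)
beta(16) = alpha(15)
alpha(15) = beta(14)
beta(14) = alpha(13)
alpha(13) = beta(12)
beta(12) = alpha(11)
alpha(11) = beta(10)
beta(10) = alpha(9)
alpha(9) = beta(8)
beta(8) = alpha(7)
alpha(7) = beta(6)
beta(6) = alpha(5)
alpha(5) = beta(4)
beta(4) = alpha(3)
alpha(3) = beta(2)
beta(2) = alpha(1)
alpha(1) = beta(0)
beta(0) = 0  (base case)
Result: 0

0


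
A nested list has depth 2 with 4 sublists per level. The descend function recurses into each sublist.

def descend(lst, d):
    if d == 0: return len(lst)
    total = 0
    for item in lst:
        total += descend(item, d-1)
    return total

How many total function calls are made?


At depth 0 (root): 1 call
At depth 1: each of 1 parents calls descend on 4 children = 4 calls
At depth 2: each of 4 parents calls descend on 4 children = 16 calls
Total: 1 + 4 + 16 = 21

21


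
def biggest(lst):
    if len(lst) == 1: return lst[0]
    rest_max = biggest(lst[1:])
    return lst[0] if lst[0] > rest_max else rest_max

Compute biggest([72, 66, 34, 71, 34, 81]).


biggest([72, 66, 34, 71, 34, 81]): compare 72 with biggest([66, 34, 71, 34, 81])
biggest([66, 34, 71, 34, 81]): compare 66 with biggest([34, 71, 34, 81])
biggest([34, 71, 34, 81]): compare 34 with biggest([71, 34, 81])
biggest([71, 34, 81]): compare 71 with biggest([34, 81])
biggest([34, 81]): compare 34 with biggest([81])
biggest([81]) = 81  (base case)
Compare 34 with 81 -> 81
Compare 71 with 81 -> 81
Compare 34 with 81 -> 81
Compare 66 with 81 -> 81
Compare 72 with 81 -> 81

81


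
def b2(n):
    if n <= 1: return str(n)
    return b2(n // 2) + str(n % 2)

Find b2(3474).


b2(3474) = b2(1737) + '0'
b2(1737) = b2(868) + '1'
b2(868) = b2(434) + '0'
b2(434) = b2(217) + '0'
b2(217) = b2(108) + '1'
b2(108) = b2(54) + '0'
b2(54) = b2(27) + '0'
b2(27) = b2(13) + '1'
b2(13) = b2(6) + '1'
b2(6) = b2(3) + '0'
b2(3) = b2(1) + '1'
b2(1) = '1'  (base case)
Concatenating: '1' + '1' + '0' + '1' + '1' + '0' + '0' + '1' + '0' + '0' + '1' + '0' = '110110010010'

110110010010


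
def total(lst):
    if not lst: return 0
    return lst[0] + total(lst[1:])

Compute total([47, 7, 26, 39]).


total([47, 7, 26, 39]) = 47 + total([7, 26, 39])
total([7, 26, 39]) = 7 + total([26, 39])
total([26, 39]) = 26 + total([39])
total([39]) = 39 + total([])
total([]) = 0  (base case)
Total: 47 + 7 + 26 + 39 + 0 = 119

119


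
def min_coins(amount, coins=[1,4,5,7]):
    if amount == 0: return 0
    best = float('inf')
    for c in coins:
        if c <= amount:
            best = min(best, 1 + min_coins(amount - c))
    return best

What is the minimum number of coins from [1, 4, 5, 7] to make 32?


Building up with DP:
min_coins(0) = 0
min_coins(1) = min(1+min_coins(0)=1+0=1) = 1
min_coins(2) = min(1+min_coins(1)=1+1=2) = 2
min_coins(3) = min(1+min_coins(2)=1+2=3) = 3
min_coins(4) = min(1+min_coins(3)=1+3=4, 1+min_coins(0)=1+0=1) = 1
min_coins(5) = min(1+min_coins(4)=1+1=2, 1+min_coins(1)=1+1=2, 1+min_coins(0)=1+0=1) = 1
min_coins(6) = min(1+min_coins(5)=1+1=2, 1+min_coins(2)=1+2=3, 1+min_coins(1)=1+1=2) = 2
min_coins(7) = min(1+min_coins(6)=1+2=3, 1+min_coins(3)=1+3=4, 1+min_coins(2)=1+2=3, 1+min_coins(0)=1+0=1) = 1
min_coins(8) = min(1+min_coins(7)=1+1=2, 1+min_coins(4)=1+1=2, 1+min_coins(3)=1+3=4, 1+min_coins(1)=1+1=2) = 2
min_coins(9) = min(1+min_coins(8)=1+2=3, 1+min_coins(5)=1+1=2, 1+min_coins(4)=1+1=2, 1+min_coins(2)=1+2=3) = 2
min_coins(10) = min(1+min_coins(9)=1+2=3, 1+min_coins(6)=1+2=3, 1+min_coins(5)=1+1=2, 1+min_coins(3)=1+3=4) = 2
min_coins(11) = min(1+min_coins(10)=1+2=3, 1+min_coins(7)=1+1=2, 1+min_coins(6)=1+2=3, 1+min_coins(4)=1+1=2) = 2
min_coins(12) = min(1+min_coins(11)=1+2=3, 1+min_coins(8)=1+2=3, 1+min_coins(7)=1+1=2, 1+min_coins(5)=1+1=2) = 2
min_coins(13) = min(1+min_coins(12)=1+2=3, 1+min_coins(9)=1+2=3, 1+min_coins(8)=1+2=3, 1+min_coins(6)=1+2=3) = 3
min_coins(14) = min(1+min_coins(13)=1+3=4, 1+min_coins(10)=1+2=3, 1+min_coins(9)=1+2=3, 1+min_coins(7)=1+1=2) = 2
min_coins(15) = min(1+min_coins(14)=1+2=3, 1+min_coins(11)=1+2=3, 1+min_coins(10)=1+2=3, 1+min_coins(8)=1+2=3) = 3
min_coins(16) = min(1+min_coins(15)=1+3=4, 1+min_coins(12)=1+2=3, 1+min_coins(11)=1+2=3, 1+min_coins(9)=1+2=3) = 3
min_coins(17) = min(1+min_coins(16)=1+3=4, 1+min_coins(13)=1+3=4, 1+min_coins(12)=1+2=3, 1+min_coins(10)=1+2=3) = 3
min_coins(18) = min(1+min_coins(17)=1+3=4, 1+min_coins(14)=1+2=3, 1+min_coins(13)=1+3=4, 1+min_coins(11)=1+2=3) = 3
min_coins(19) = min(1+min_coins(18)=1+3=4, 1+min_coins(15)=1+3=4, 1+min_coins(14)=1+2=3, 1+min_coins(12)=1+2=3) = 3
min_coins(20) = min(1+min_coins(19)=1+3=4, 1+min_coins(16)=1+3=4, 1+min_coins(15)=1+3=4, 1+min_coins(13)=1+3=4) = 4
min_coins(21) = min(1+min_coins(20)=1+4=5, 1+min_coins(17)=1+3=4, 1+min_coins(16)=1+3=4, 1+min_coins(14)=1+2=3) = 3
min_coins(22) = min(1+min_coins(21)=1+3=4, 1+min_coins(18)=1+3=4, 1+min_coins(17)=1+3=4, 1+min_coins(15)=1+3=4) = 4
min_coins(23) = min(1+min_coins(22)=1+4=5, 1+min_coins(19)=1+3=4, 1+min_coins(18)=1+3=4, 1+min_coins(16)=1+3=4) = 4
min_coins(24) = min(1+min_coins(23)=1+4=5, 1+min_coins(20)=1+4=5, 1+min_coins(19)=1+3=4, 1+min_coins(17)=1+3=4) = 4
min_coins(25) = min(1+min_coins(24)=1+4=5, 1+min_coins(21)=1+3=4, 1+min_coins(20)=1+4=5, 1+min_coins(18)=1+3=4) = 4
min_coins(26) = min(1+min_coins(25)=1+4=5, 1+min_coins(22)=1+4=5, 1+min_coins(21)=1+3=4, 1+min_coins(19)=1+3=4) = 4
min_coins(27) = min(1+min_coins(26)=1+4=5, 1+min_coins(23)=1+4=5, 1+min_coins(22)=1+4=5, 1+min_coins(20)=1+4=5) = 5
min_coins(28) = min(1+min_coins(27)=1+5=6, 1+min_coins(24)=1+4=5, 1+min_coins(23)=1+4=5, 1+min_coins(21)=1+3=4) = 4
min_coins(29) = min(1+min_coins(28)=1+4=5, 1+min_coins(25)=1+4=5, 1+min_coins(24)=1+4=5, 1+min_coins(22)=1+4=5) = 5
min_coins(30) = min(1+min_coins(29)=1+5=6, 1+min_coins(26)=1+4=5, 1+min_coins(25)=1+4=5, 1+min_coins(23)=1+4=5) = 5
min_coins(31) = min(1+min_coins(30)=1+5=6, 1+min_coins(27)=1+5=6, 1+min_coins(26)=1+4=5, 1+min_coins(24)=1+4=5) = 5
min_coins(32) = min(1+min_coins(31)=1+5=6, 1+min_coins(28)=1+4=5, 1+min_coins(27)=1+5=6, 1+min_coins(25)=1+4=5) = 5

5


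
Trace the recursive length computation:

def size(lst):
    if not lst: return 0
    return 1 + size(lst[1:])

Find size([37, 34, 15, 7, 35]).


size([37, 34, 15, 7, 35]) = 1 + size([34, 15, 7, 35])
size([34, 15, 7, 35]) = 1 + size([15, 7, 35])
size([15, 7, 35]) = 1 + size([7, 35])
size([7, 35]) = 1 + size([35])
size([35]) = 1 + size([])
size([]) = 0  (base case)
Unwinding: 1 + 1 + 1 + 1 + 1 + 0 = 5

5


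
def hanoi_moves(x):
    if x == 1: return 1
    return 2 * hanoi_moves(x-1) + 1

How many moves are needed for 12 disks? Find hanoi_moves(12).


hanoi_moves(12) = 2 * hanoi_moves(11) + 1
hanoi_moves(11) = 2 * hanoi_moves(10) + 1
hanoi_moves(10) = 2 * hanoi_moves(9) + 1
hanoi_moves(9) = 2 * hanoi_moves(8) + 1
hanoi_moves(8) = 2 * hanoi_moves(7) + 1
hanoi_moves(7) = 2 * hanoi_moves(6) + 1
hanoi_moves(6) = 2 * hanoi_moves(5) + 1
hanoi_moves(5) = 2 * hanoi_moves(4) + 1
hanoi_moves(4) = 2 * hanoi_moves(3) + 1
hanoi_moves(3) = 2 * hanoi_moves(2) + 1
hanoi_moves(2) = 2 * hanoi_moves(1) + 1
hanoi_moves(1) = 1  (base case)
hanoi_moves(2) = 2 * 1 + 1 = 3
hanoi_moves(3) = 2 * 3 + 1 = 7
hanoi_moves(4) = 2 * 7 + 1 = 15
hanoi_moves(5) = 2 * 15 + 1 = 31
hanoi_moves(6) = 2 * 31 + 1 = 63
hanoi_moves(7) = 2 * 63 + 1 = 127
hanoi_moves(8) = 2 * 127 + 1 = 255
hanoi_moves(9) = 2 * 255 + 1 = 511
hanoi_moves(10) = 2 * 511 + 1 = 1023
hanoi_moves(11) = 2 * 1023 + 1 = 2047
hanoi_moves(12) = 2 * 2047 + 1 = 4095

4095


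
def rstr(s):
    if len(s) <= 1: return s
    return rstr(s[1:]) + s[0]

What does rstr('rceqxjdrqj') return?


rstr('rceqxjdrqj') = rstr('ceqxjdrqj') + 'r'
rstr('ceqxjdrqj') = rstr('eqxjdrqj') + 'c'
rstr('eqxjdrqj') = rstr('qxjdrqj') + 'e'
rstr('qxjdrqj') = rstr('xjdrqj') + 'q'
rstr('xjdrqj') = rstr('jdrqj') + 'x'
rstr('jdrqj') = rstr('drqj') + 'j'
rstr('drqj') = rstr('rqj') + 'd'
rstr('rqj') = rstr('qj') + 'r'
rstr('qj') = rstr('j') + 'q'
rstr('j') = 'j'  (base case)
Concatenating: 'j' + 'q' + 'r' + 'd' + 'j' + 'x' + 'q' + 'e' + 'c' + 'r' = 'jqrdjxqecr'

jqrdjxqecr


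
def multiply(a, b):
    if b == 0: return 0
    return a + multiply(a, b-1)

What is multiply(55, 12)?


multiply(55, 12) = 55 + multiply(55, 11)
multiply(55, 11) = 55 + multiply(55, 10)
multiply(55, 10) = 55 + multiply(55, 9)
multiply(55, 9) = 55 + multiply(55, 8)
multiply(55, 8) = 55 + multiply(55, 7)
multiply(55, 7) = 55 + multiply(55, 6)
multiply(55, 6) = 55 + multiply(55, 5)
multiply(55, 5) = 55 + multiply(55, 4)
multiply(55, 4) = 55 + multiply(55, 3)
multiply(55, 3) = 55 + multiply(55, 2)
multiply(55, 2) = 55 + multiply(55, 1)
multiply(55, 1) = 55 + multiply(55, 0)
multiply(55, 0) = 0  (base case)
Total: 55 + 55 + 55 + 55 + 55 + 55 + 55 + 55 + 55 + 55 + 55 + 55 + 0 = 660

660


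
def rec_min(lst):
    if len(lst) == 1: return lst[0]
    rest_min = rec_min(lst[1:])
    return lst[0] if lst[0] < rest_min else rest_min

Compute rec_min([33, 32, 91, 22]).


rec_min([33, 32, 91, 22]): compare 33 with rec_min([32, 91, 22])
rec_min([32, 91, 22]): compare 32 with rec_min([91, 22])
rec_min([91, 22]): compare 91 with rec_min([22])
rec_min([22]) = 22  (base case)
Compare 91 with 22 -> 22
Compare 32 with 22 -> 22
Compare 33 with 22 -> 22

22


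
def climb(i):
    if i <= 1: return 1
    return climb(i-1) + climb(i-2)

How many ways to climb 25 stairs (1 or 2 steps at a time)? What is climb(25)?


Building up from base cases:
climb(0) = 1
climb(1) = 1
climb(2) = climb(1) + climb(0) = 1 + 1 = 2
climb(3) = climb(2) + climb(1) = 2 + 1 = 3
climb(4) = climb(3) + climb(2) = 3 + 2 = 5
climb(5) = climb(4) + climb(3) = 5 + 3 = 8
climb(6) = climb(5) + climb(4) = 8 + 5 = 13
climb(7) = climb(6) + climb(5) = 13 + 8 = 21
climb(8) = climb(7) + climb(6) = 21 + 13 = 34
climb(9) = climb(8) + climb(7) = 34 + 21 = 55
climb(10) = climb(9) + climb(8) = 55 + 34 = 89
climb(11) = climb(10) + climb(9) = 89 + 55 = 144
climb(12) = climb(11) + climb(10) = 144 + 89 = 233
climb(13) = climb(12) + climb(11) = 233 + 144 = 377
climb(14) = climb(13) + climb(12) = 377 + 233 = 610
climb(15) = climb(14) + climb(13) = 610 + 377 = 987
climb(16) = climb(15) + climb(14) = 987 + 610 = 1597
climb(17) = climb(16) + climb(15) = 1597 + 987 = 2584
climb(18) = climb(17) + climb(16) = 2584 + 1597 = 4181
climb(19) = climb(18) + climb(17) = 4181 + 2584 = 6765
climb(20) = climb(19) + climb(18) = 6765 + 4181 = 10946
climb(21) = climb(20) + climb(19) = 10946 + 6765 = 17711
climb(22) = climb(21) + climb(20) = 17711 + 10946 = 28657
climb(23) = climb(22) + climb(21) = 28657 + 17711 = 46368
climb(24) = climb(23) + climb(22) = 46368 + 28657 = 75025
climb(25) = climb(24) + climb(23) = 75025 + 46368 = 121393

121393


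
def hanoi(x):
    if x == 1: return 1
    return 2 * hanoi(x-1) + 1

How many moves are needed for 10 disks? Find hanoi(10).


hanoi(10) = 2 * hanoi(9) + 1
hanoi(9) = 2 * hanoi(8) + 1
hanoi(8) = 2 * hanoi(7) + 1
hanoi(7) = 2 * hanoi(6) + 1
hanoi(6) = 2 * hanoi(5) + 1
hanoi(5) = 2 * hanoi(4) + 1
hanoi(4) = 2 * hanoi(3) + 1
hanoi(3) = 2 * hanoi(2) + 1
hanoi(2) = 2 * hanoi(1) + 1
hanoi(1) = 1  (base case)
hanoi(2) = 2 * 1 + 1 = 3
hanoi(3) = 2 * 3 + 1 = 7
hanoi(4) = 2 * 7 + 1 = 15
hanoi(5) = 2 * 15 + 1 = 31
hanoi(6) = 2 * 31 + 1 = 63
hanoi(7) = 2 * 63 + 1 = 127
hanoi(8) = 2 * 127 + 1 = 255
hanoi(9) = 2 * 255 + 1 = 511
hanoi(10) = 2 * 511 + 1 = 1023

1023


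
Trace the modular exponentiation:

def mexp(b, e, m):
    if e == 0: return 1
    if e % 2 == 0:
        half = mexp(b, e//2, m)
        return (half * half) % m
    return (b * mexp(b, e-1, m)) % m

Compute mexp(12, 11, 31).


mexp(12, 11, 31): e is odd, compute mexp(12, 10, 31)
  mexp(12, 10, 31): e is even, compute mexp(12, 5, 31)
    mexp(12, 5, 31): e is odd, compute mexp(12, 4, 31)
      mexp(12, 4, 31): e is even, compute mexp(12, 2, 31)
        mexp(12, 2, 31): e is even, compute mexp(12, 1, 31)
          mexp(12, 1, 31): e is odd, compute mexp(12, 0, 31)
          mexp(12, 0, 31) = 1
          (12 * 1) % 31 = 12
        half=12, (12*12) % 31 = 20
      half=20, (20*20) % 31 = 28
    (12 * 28) % 31 = 26
  half=26, (26*26) % 31 = 25
(12 * 25) % 31 = 21

21


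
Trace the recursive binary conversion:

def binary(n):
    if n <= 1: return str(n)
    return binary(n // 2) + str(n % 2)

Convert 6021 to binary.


binary(6021) = binary(3010) + '1'
binary(3010) = binary(1505) + '0'
binary(1505) = binary(752) + '1'
binary(752) = binary(376) + '0'
binary(376) = binary(188) + '0'
binary(188) = binary(94) + '0'
binary(94) = binary(47) + '0'
binary(47) = binary(23) + '1'
binary(23) = binary(11) + '1'
binary(11) = binary(5) + '1'
binary(5) = binary(2) + '1'
binary(2) = binary(1) + '0'
binary(1) = '1'  (base case)
Concatenating: '1' + '0' + '1' + '1' + '1' + '1' + '0' + '0' + '0' + '0' + '1' + '0' + '1' = '1011110000101'

1011110000101


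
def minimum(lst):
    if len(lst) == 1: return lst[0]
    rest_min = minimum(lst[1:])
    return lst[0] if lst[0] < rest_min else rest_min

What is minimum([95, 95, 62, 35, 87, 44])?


minimum([95, 95, 62, 35, 87, 44]): compare 95 with minimum([95, 62, 35, 87, 44])
minimum([95, 62, 35, 87, 44]): compare 95 with minimum([62, 35, 87, 44])
minimum([62, 35, 87, 44]): compare 62 with minimum([35, 87, 44])
minimum([35, 87, 44]): compare 35 with minimum([87, 44])
minimum([87, 44]): compare 87 with minimum([44])
minimum([44]) = 44  (base case)
Compare 87 with 44 -> 44
Compare 35 with 44 -> 35
Compare 62 with 35 -> 35
Compare 95 with 35 -> 35
Compare 95 with 35 -> 35

35


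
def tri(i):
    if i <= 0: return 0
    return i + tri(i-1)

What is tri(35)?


tri(35)
= 35 + 34 + 33 + 32 + 31 + 30 + 29 + 28 + 27 + 26 + 25 + 24 + 23 + 22 + 21 + 20 + 19 + 18 + 17 + 16 + 15 + 14 + 13 + 12 + 11 + 10 + 9 + 8 + 7 + 6 + 5 + 4 + 3 + 2 + 1 + tri(0)
= 35 + 34 + 33 + 32 + 31 + 30 + 29 + 28 + 27 + 26 + 25 + 24 + 23 + 22 + 21 + 20 + 19 + 18 + 17 + 16 + 15 + 14 + 13 + 12 + 11 + 10 + 9 + 8 + 7 + 6 + 5 + 4 + 3 + 2 + 1 + 0
= 630

630


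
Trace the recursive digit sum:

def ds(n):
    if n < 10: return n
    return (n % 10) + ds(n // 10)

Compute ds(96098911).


ds(96098911) = 1 + ds(9609891)
ds(9609891) = 1 + ds(960989)
ds(960989) = 9 + ds(96098)
ds(96098) = 8 + ds(9609)
ds(9609) = 9 + ds(960)
ds(960) = 0 + ds(96)
ds(96) = 6 + ds(9)
ds(9) = 9  (base case)
Total: 1 + 1 + 9 + 8 + 9 + 0 + 6 + 9 = 43

43


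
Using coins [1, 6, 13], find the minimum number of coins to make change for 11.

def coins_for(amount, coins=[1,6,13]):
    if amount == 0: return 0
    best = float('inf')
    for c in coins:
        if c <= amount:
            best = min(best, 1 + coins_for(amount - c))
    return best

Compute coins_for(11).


Building up with DP:
coins_for(0) = 0
coins_for(1) = min(1+coins_for(0)=1+0=1) = 1
coins_for(2) = min(1+coins_for(1)=1+1=2) = 2
coins_for(3) = min(1+coins_for(2)=1+2=3) = 3
coins_for(4) = min(1+coins_for(3)=1+3=4) = 4
coins_for(5) = min(1+coins_for(4)=1+4=5) = 5
coins_for(6) = min(1+coins_for(5)=1+5=6, 1+coins_for(0)=1+0=1) = 1
coins_for(7) = min(1+coins_for(6)=1+1=2, 1+coins_for(1)=1+1=2) = 2
coins_for(8) = min(1+coins_for(7)=1+2=3, 1+coins_for(2)=1+2=3) = 3
coins_for(9) = min(1+coins_for(8)=1+3=4, 1+coins_for(3)=1+3=4) = 4
coins_for(10) = min(1+coins_for(9)=1+4=5, 1+coins_for(4)=1+4=5) = 5
coins_for(11) = min(1+coins_for(10)=1+5=6, 1+coins_for(5)=1+5=6) = 6

6


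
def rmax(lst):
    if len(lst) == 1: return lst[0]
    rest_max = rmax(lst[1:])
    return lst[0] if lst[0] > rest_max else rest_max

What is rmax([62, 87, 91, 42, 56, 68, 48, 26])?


rmax([62, 87, 91, 42, 56, 68, 48, 26]): compare 62 with rmax([87, 91, 42, 56, 68, 48, 26])
rmax([87, 91, 42, 56, 68, 48, 26]): compare 87 with rmax([91, 42, 56, 68, 48, 26])
rmax([91, 42, 56, 68, 48, 26]): compare 91 with rmax([42, 56, 68, 48, 26])
rmax([42, 56, 68, 48, 26]): compare 42 with rmax([56, 68, 48, 26])
rmax([56, 68, 48, 26]): compare 56 with rmax([68, 48, 26])
rmax([68, 48, 26]): compare 68 with rmax([48, 26])
rmax([48, 26]): compare 48 with rmax([26])
rmax([26]) = 26  (base case)
Compare 48 with 26 -> 48
Compare 68 with 48 -> 68
Compare 56 with 68 -> 68
Compare 42 with 68 -> 68
Compare 91 with 68 -> 91
Compare 87 with 91 -> 91
Compare 62 with 91 -> 91

91


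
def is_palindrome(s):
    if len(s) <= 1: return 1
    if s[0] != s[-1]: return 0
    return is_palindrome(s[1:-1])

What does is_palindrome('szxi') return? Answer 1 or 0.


is_palindrome('szxi'): s[0]='s' != s[-1]='i' -> return 0
Result: 0 (not a palindrome)

0


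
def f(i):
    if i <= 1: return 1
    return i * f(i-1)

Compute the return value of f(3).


f(3)
= 3 * f(2)
= 3 * 2 * f(1)
= 3 * 2 * 1
= 6

6


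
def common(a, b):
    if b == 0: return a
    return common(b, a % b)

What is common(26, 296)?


common(26, 296) = common(296, 26)
common(296, 26) = common(26, 10)
common(26, 10) = common(10, 6)
common(10, 6) = common(6, 4)
common(6, 4) = common(4, 2)
common(4, 2) = common(2, 0)
common(2, 0) = 2  (base case)

2


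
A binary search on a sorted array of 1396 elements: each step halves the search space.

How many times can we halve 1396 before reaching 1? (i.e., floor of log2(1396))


1396 / 2 = 698
698 / 2 = 349
349 / 2 = 174
174 / 2 = 87
87 / 2 = 43
43 / 2 = 21
21 / 2 = 10
10 / 2 = 5
5 / 2 = 2
2 / 2 = 1
Reached 1 after 10 halvings

10


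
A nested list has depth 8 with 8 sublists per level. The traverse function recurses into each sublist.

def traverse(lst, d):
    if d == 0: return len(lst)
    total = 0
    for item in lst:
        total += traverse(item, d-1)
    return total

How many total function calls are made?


At depth 0 (root): 1 call
At depth 1: each of 1 parents calls traverse on 8 children = 8 calls
At depth 2: each of 8 parents calls traverse on 8 children = 64 calls
At depth 3: each of 64 parents calls traverse on 8 children = 512 calls
At depth 4: each of 512 parents calls traverse on 8 children = 4096 calls
At depth 5: each of 4096 parents calls traverse on 8 children = 32768 calls
At depth 6: each of 32768 parents calls traverse on 8 children = 262144 calls
At depth 7: each of 262144 parents calls traverse on 8 children = 2097152 calls
At depth 8: each of 2097152 parents calls traverse on 8 children = 16777216 calls
Total: 1 + 8 + 64 + 512 + 4096 + 32768 + 262144 + 2097152 + 16777216 = 19173961

19173961


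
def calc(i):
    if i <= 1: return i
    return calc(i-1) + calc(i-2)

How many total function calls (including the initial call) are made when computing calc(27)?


Let C(n) = total calls for calc(n)
C(0) = 1, C(1) = 1
C(2) = 1 + C(1) + C(0) = 1 + 1 + 1 = 3
C(3) = 1 + C(2) + C(1) = 1 + 3 + 1 = 5
C(4) = 1 + C(3) + C(2) = 1 + 5 + 3 = 9
C(5) = 1 + C(4) + C(3) = 1 + 9 + 5 = 15
C(6) = 1 + C(5) + C(4) = 1 + 15 + 9 = 25
C(7) = 1 + C(6) + C(5) = 1 + 25 + 15 = 41
C(8) = 1 + C(7) + C(6) = 1 + 41 + 25 = 67
C(9) = 1 + C(8) + C(7) = 1 + 67 + 41 = 109
C(10) = 1 + C(9) + C(8) = 1 + 109 + 67 = 177
C(11) = 1 + C(10) + C(9) = 1 + 177 + 109 = 287
C(12) = 1 + C(11) + C(10) = 1 + 287 + 177 = 465
C(13) = 1 + C(12) + C(11) = 1 + 465 + 287 = 753
C(14) = 1 + C(13) + C(12) = 1 + 753 + 465 = 1219
C(15) = 1 + C(14) + C(13) = 1 + 1219 + 753 = 1973
C(16) = 1 + C(15) + C(14) = 1 + 1973 + 1219 = 3193
C(17) = 1 + C(16) + C(15) = 1 + 3193 + 1973 = 5167
C(18) = 1 + C(17) + C(16) = 1 + 5167 + 3193 = 8361
C(19) = 1 + C(18) + C(17) = 1 + 8361 + 5167 = 13529
C(20) = 1 + C(19) + C(18) = 1 + 13529 + 8361 = 21891
C(21) = 1 + C(20) + C(19) = 1 + 21891 + 13529 = 35421
C(22) = 1 + C(21) + C(20) = 1 + 35421 + 21891 = 57313
C(23) = 1 + C(22) + C(21) = 1 + 57313 + 35421 = 92735
C(24) = 1 + C(23) + C(22) = 1 + 92735 + 57313 = 150049
C(25) = 1 + C(24) + C(23) = 1 + 150049 + 92735 = 242785
C(26) = 1 + C(25) + C(24) = 1 + 242785 + 150049 = 392835
C(27) = 1 + C(26) + C(25) = 1 + 392835 + 242785 = 635621

635621


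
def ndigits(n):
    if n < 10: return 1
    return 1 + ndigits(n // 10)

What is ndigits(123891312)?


ndigits(123891312) = 1 + ndigits(12389131)
ndigits(12389131) = 1 + ndigits(1238913)
ndigits(1238913) = 1 + ndigits(123891)
ndigits(123891) = 1 + ndigits(12389)
ndigits(12389) = 1 + ndigits(1238)
ndigits(1238) = 1 + ndigits(123)
ndigits(123) = 1 + ndigits(12)
ndigits(12) = 1 + ndigits(1)
ndigits(1) = 1  (base case: 1 < 10)
Unwinding: 1 + 1 + 1 + 1 + 1 + 1 + 1 + 1 + 1 = 9

9


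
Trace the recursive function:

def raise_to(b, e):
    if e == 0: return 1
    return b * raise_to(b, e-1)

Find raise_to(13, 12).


raise_to(13, 12)
= 13 * raise_to(13, 11)
= 13 * 13 * raise_to(13, 10)
= 13 * 13 * 13 * raise_to(13, 9)
= 13 * 13 * 13 * 13 * raise_to(13, 8)
= 13 * 13 * 13 * 13 * 13 * raise_to(13, 7)
= 13 * 13 * 13 * 13 * 13 * 13 * raise_to(13, 6)
= 13 * 13 * 13 * 13 * 13 * 13 * 13 * raise_to(13, 5)
= 13 * 13 * 13 * 13 * 13 * 13 * 13 * 13 * raise_to(13, 4)
= 13 * 13 * 13 * 13 * 13 * 13 * 13 * 13 * 13 * raise_to(13, 3)
= 13 * 13 * 13 * 13 * 13 * 13 * 13 * 13 * 13 * 13 * raise_to(13, 2)
= 13 * 13 * 13 * 13 * 13 * 13 * 13 * 13 * 13 * 13 * 13 * raise_to(13, 1)
= 13 * 13 * 13 * 13 * 13 * 13 * 13 * 13 * 13 * 13 * 13 * 13 * raise_to(13, 0)
= 13 * 13 * 13 * 13 * 13 * 13 * 13 * 13 * 13 * 13 * 13 * 13 * 1
= 23298085122481

23298085122481


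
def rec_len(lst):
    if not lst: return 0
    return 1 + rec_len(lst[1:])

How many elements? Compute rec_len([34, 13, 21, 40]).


rec_len([34, 13, 21, 40]) = 1 + rec_len([13, 21, 40])
rec_len([13, 21, 40]) = 1 + rec_len([21, 40])
rec_len([21, 40]) = 1 + rec_len([40])
rec_len([40]) = 1 + rec_len([])
rec_len([]) = 0  (base case)
Unwinding: 1 + 1 + 1 + 1 + 0 = 4

4


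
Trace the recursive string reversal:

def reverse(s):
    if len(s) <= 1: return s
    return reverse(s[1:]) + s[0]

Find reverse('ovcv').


reverse('ovcv') = reverse('vcv') + 'o'
reverse('vcv') = reverse('cv') + 'v'
reverse('cv') = reverse('v') + 'c'
reverse('v') = 'v'  (base case)
Concatenating: 'v' + 'c' + 'v' + 'o' = 'vcvo'

vcvo


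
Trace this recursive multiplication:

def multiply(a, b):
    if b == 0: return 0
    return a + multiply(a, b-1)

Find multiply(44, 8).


multiply(44, 8) = 44 + multiply(44, 7)
multiply(44, 7) = 44 + multiply(44, 6)
multiply(44, 6) = 44 + multiply(44, 5)
multiply(44, 5) = 44 + multiply(44, 4)
multiply(44, 4) = 44 + multiply(44, 3)
multiply(44, 3) = 44 + multiply(44, 2)
multiply(44, 2) = 44 + multiply(44, 1)
multiply(44, 1) = 44 + multiply(44, 0)
multiply(44, 0) = 0  (base case)
Total: 44 + 44 + 44 + 44 + 44 + 44 + 44 + 44 + 0 = 352

352


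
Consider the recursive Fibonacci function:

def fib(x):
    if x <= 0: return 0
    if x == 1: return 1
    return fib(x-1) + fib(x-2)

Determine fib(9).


Computing fib(9) bottom-up:
fib(0) = 0
fib(1) = 1
fib(2) = fib(1) + fib(0) = 1 + 0 = 1
fib(3) = fib(2) + fib(1) = 1 + 1 = 2
fib(4) = fib(3) + fib(2) = 2 + 1 = 3
fib(5) = fib(4) + fib(3) = 3 + 2 = 5
fib(6) = fib(5) + fib(4) = 5 + 3 = 8
fib(7) = fib(6) + fib(5) = 8 + 5 = 13
fib(8) = fib(7) + fib(6) = 13 + 8 = 21
fib(9) = fib(8) + fib(7) = 21 + 13 = 34

34


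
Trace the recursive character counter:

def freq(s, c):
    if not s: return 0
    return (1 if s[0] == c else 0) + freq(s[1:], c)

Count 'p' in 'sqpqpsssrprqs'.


s[0]='s' != 'p' -> 0
s[0]='q' != 'p' -> 0
s[0]='p' == 'p' -> 1
s[0]='q' != 'p' -> 0
s[0]='p' == 'p' -> 1
s[0]='s' != 'p' -> 0
s[0]='s' != 'p' -> 0
s[0]='s' != 'p' -> 0
s[0]='r' != 'p' -> 0
s[0]='p' == 'p' -> 1
s[0]='r' != 'p' -> 0
s[0]='q' != 'p' -> 0
s[0]='s' != 'p' -> 0
Sum: 0 + 0 + 1 + 0 + 1 + 0 + 0 + 0 + 0 + 1 + 0 + 0 + 0 = 3

3


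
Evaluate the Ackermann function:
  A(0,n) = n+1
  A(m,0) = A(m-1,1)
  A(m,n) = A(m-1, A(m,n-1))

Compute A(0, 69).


A(0, 69) = 70
Result: A(0, 69) = 70

70


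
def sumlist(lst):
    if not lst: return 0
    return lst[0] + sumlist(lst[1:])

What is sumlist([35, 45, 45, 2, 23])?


sumlist([35, 45, 45, 2, 23]) = 35 + sumlist([45, 45, 2, 23])
sumlist([45, 45, 2, 23]) = 45 + sumlist([45, 2, 23])
sumlist([45, 2, 23]) = 45 + sumlist([2, 23])
sumlist([2, 23]) = 2 + sumlist([23])
sumlist([23]) = 23 + sumlist([])
sumlist([]) = 0  (base case)
Total: 35 + 45 + 45 + 2 + 23 + 0 = 150

150


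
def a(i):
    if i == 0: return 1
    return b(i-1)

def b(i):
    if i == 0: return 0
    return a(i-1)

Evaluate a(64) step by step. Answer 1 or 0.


a(64) = b(63)
b(63) = a(62)
a(62) = b(61)
b(61) = a(60)
a(60) = b(59)
b(59) = a(58)
a(58) = b(57)
b(57) = a(56)
a(56) = b(55)
b(55) = a(54)
a(54) = b(53)
b(53) = a(52)
a(52) = b(51)
b(51) = a(50)
a(50) = b(49)
b(49) = a(48)
a(48) = b(47)
b(47) = a(46)
a(46) = b(45)
b(45) = a(44)
a(44) = b(43)
b(43) = a(42)
a(42) = b(41)
b(41) = a(40)
a(40) = b(39)
b(39) = a(38)
a(38) = b(37)
b(37) = a(36)
a(36) = b(35)
b(35) = a(34)
a(34) = b(33)
b(33) = a(32)
a(32) = b(31)
b(31) = a(30)
a(30) = b(29)
b(29) = a(28)
a(28) = b(27)
b(27) = a(26)
a(26) = b(25)
b(25) = a(24)
a(24) = b(23)
b(23) = a(22)
a(22) = b(21)
b(21) = a(20)
a(20) = b(19)
b(19) = a(18)
a(18) = b(17)
b(17) = a(16)
a(16) = b(15)
b(15) = a(14)
a(14) = b(13)
b(13) = a(12)
a(12) = b(11)
b(11) = a(10)
a(10) = b(9)
b(9) = a(8)
a(8) = b(7)
b(7) = a(6)
a(6) = b(5)
b(5) = a(4)
a(4) = b(3)
b(3) = a(2)
a(2) = b(1)
b(1) = a(0)
a(0) = 1  (base case)
Result: 1

1


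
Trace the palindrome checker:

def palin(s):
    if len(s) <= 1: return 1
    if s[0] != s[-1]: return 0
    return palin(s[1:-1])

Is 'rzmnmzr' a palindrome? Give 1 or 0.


palin('rzmnmzr'): s[0]='r' == s[-1]='r' -> check palin('zmnmz')
palin('zmnmz'): s[0]='z' == s[-1]='z' -> check palin('mnm')
palin('mnm'): s[0]='m' == s[-1]='m' -> check palin('n')
palin('n'): len <= 1 -> return 1  (base case)
Result: 1 (palindrome)

1


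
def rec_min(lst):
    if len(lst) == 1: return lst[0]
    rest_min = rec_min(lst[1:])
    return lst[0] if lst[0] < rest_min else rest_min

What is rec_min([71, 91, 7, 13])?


rec_min([71, 91, 7, 13]): compare 71 with rec_min([91, 7, 13])
rec_min([91, 7, 13]): compare 91 with rec_min([7, 13])
rec_min([7, 13]): compare 7 with rec_min([13])
rec_min([13]) = 13  (base case)
Compare 7 with 13 -> 7
Compare 91 with 7 -> 7
Compare 71 with 7 -> 7

7


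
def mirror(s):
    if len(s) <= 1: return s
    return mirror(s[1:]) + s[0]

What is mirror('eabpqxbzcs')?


mirror('eabpqxbzcs') = mirror('abpqxbzcs') + 'e'
mirror('abpqxbzcs') = mirror('bpqxbzcs') + 'a'
mirror('bpqxbzcs') = mirror('pqxbzcs') + 'b'
mirror('pqxbzcs') = mirror('qxbzcs') + 'p'
mirror('qxbzcs') = mirror('xbzcs') + 'q'
mirror('xbzcs') = mirror('bzcs') + 'x'
mirror('bzcs') = mirror('zcs') + 'b'
mirror('zcs') = mirror('cs') + 'z'
mirror('cs') = mirror('s') + 'c'
mirror('s') = 's'  (base case)
Concatenating: 's' + 'c' + 'z' + 'b' + 'x' + 'q' + 'p' + 'b' + 'a' + 'e' = 'sczbxqpbae'

sczbxqpbae


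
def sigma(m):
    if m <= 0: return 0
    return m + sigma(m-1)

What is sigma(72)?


sigma(72)
= 72 + 71 + 70 + 69 + 68 + 67 + 66 + 65 + 64 + 63 + 62 + 61 + 60 + 59 + 58 + 57 + 56 + 55 + 54 + 53 + 52 + 51 + 50 + 49 + 48 + 47 + 46 + 45 + 44 + 43 + 42 + 41 + 40 + 39 + 38 + 37 + 36 + 35 + 34 + 33 + 32 + 31 + 30 + 29 + 28 + 27 + 26 + 25 + 24 + 23 + 22 + 21 + 20 + 19 + 18 + 17 + 16 + 15 + 14 + 13 + 12 + 11 + 10 + 9 + 8 + 7 + 6 + 5 + 4 + 3 + 2 + 1 + sigma(0)
= 72 + 71 + 70 + 69 + 68 + 67 + 66 + 65 + 64 + 63 + 62 + 61 + 60 + 59 + 58 + 57 + 56 + 55 + 54 + 53 + 52 + 51 + 50 + 49 + 48 + 47 + 46 + 45 + 44 + 43 + 42 + 41 + 40 + 39 + 38 + 37 + 36 + 35 + 34 + 33 + 32 + 31 + 30 + 29 + 28 + 27 + 26 + 25 + 24 + 23 + 22 + 21 + 20 + 19 + 18 + 17 + 16 + 15 + 14 + 13 + 12 + 11 + 10 + 9 + 8 + 7 + 6 + 5 + 4 + 3 + 2 + 1 + 0
= 2628

2628


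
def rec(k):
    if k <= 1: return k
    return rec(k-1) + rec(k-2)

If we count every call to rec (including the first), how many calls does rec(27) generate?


Let C(n) = total calls for rec(n)
C(0) = 1, C(1) = 1
C(2) = 1 + C(1) + C(0) = 1 + 1 + 1 = 3
C(3) = 1 + C(2) + C(1) = 1 + 3 + 1 = 5
C(4) = 1 + C(3) + C(2) = 1 + 5 + 3 = 9
C(5) = 1 + C(4) + C(3) = 1 + 9 + 5 = 15
C(6) = 1 + C(5) + C(4) = 1 + 15 + 9 = 25
C(7) = 1 + C(6) + C(5) = 1 + 25 + 15 = 41
C(8) = 1 + C(7) + C(6) = 1 + 41 + 25 = 67
C(9) = 1 + C(8) + C(7) = 1 + 67 + 41 = 109
C(10) = 1 + C(9) + C(8) = 1 + 109 + 67 = 177
C(11) = 1 + C(10) + C(9) = 1 + 177 + 109 = 287
C(12) = 1 + C(11) + C(10) = 1 + 287 + 177 = 465
C(13) = 1 + C(12) + C(11) = 1 + 465 + 287 = 753
C(14) = 1 + C(13) + C(12) = 1 + 753 + 465 = 1219
C(15) = 1 + C(14) + C(13) = 1 + 1219 + 753 = 1973
C(16) = 1 + C(15) + C(14) = 1 + 1973 + 1219 = 3193
C(17) = 1 + C(16) + C(15) = 1 + 3193 + 1973 = 5167
C(18) = 1 + C(17) + C(16) = 1 + 5167 + 3193 = 8361
C(19) = 1 + C(18) + C(17) = 1 + 8361 + 5167 = 13529
C(20) = 1 + C(19) + C(18) = 1 + 13529 + 8361 = 21891
C(21) = 1 + C(20) + C(19) = 1 + 21891 + 13529 = 35421
C(22) = 1 + C(21) + C(20) = 1 + 35421 + 21891 = 57313
C(23) = 1 + C(22) + C(21) = 1 + 57313 + 35421 = 92735
C(24) = 1 + C(23) + C(22) = 1 + 92735 + 57313 = 150049
C(25) = 1 + C(24) + C(23) = 1 + 150049 + 92735 = 242785
C(26) = 1 + C(25) + C(24) = 1 + 242785 + 150049 = 392835
C(27) = 1 + C(26) + C(25) = 1 + 392835 + 242785 = 635621

635621
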